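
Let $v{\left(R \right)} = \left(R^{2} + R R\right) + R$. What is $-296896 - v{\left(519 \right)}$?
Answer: $-836137$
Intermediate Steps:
$v{\left(R \right)} = R + 2 R^{2}$ ($v{\left(R \right)} = \left(R^{2} + R^{2}\right) + R = 2 R^{2} + R = R + 2 R^{2}$)
$-296896 - v{\left(519 \right)} = -296896 - 519 \left(1 + 2 \cdot 519\right) = -296896 - 519 \left(1 + 1038\right) = -296896 - 519 \cdot 1039 = -296896 - 539241 = -836137$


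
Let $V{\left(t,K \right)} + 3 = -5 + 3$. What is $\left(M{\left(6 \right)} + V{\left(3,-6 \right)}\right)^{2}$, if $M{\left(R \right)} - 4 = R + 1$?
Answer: $36$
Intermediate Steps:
$M{\left(R \right)} = 5 + R$ ($M{\left(R \right)} = 4 + \left(R + 1\right) = 4 + \left(1 + R\right) = 5 + R$)
$V{\left(t,K \right)} = -5$ ($V{\left(t,K \right)} = -3 + \left(-5 + 3\right) = -3 - 2 = -5$)
$\left(M{\left(6 \right)} + V{\left(3,-6 \right)}\right)^{2} = \left(\left(5 + 6\right) - 5\right)^{2} = \left(11 - 5\right)^{2} = 6^{2} = 36$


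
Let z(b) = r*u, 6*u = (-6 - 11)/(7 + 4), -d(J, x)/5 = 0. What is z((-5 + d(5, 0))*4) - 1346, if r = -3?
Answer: -29595/22 ≈ -1345.2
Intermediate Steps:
d(J, x) = 0 (d(J, x) = -5*0 = 0)
u = -17/66 (u = ((-6 - 11)/(7 + 4))/6 = (-17/11)/6 = (-17*1/11)/6 = (⅙)*(-17/11) = -17/66 ≈ -0.25758)
z(b) = 17/22 (z(b) = -3*(-17/66) = 17/22)
z((-5 + d(5, 0))*4) - 1346 = 17/22 - 1346 = -29595/22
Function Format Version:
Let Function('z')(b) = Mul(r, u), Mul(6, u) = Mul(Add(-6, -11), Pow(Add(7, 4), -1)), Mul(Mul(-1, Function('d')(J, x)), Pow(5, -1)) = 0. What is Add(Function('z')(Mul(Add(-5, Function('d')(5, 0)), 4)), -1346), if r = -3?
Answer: Rational(-29595, 22) ≈ -1345.2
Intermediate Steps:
Function('d')(J, x) = 0 (Function('d')(J, x) = Mul(-5, 0) = 0)
u = Rational(-17, 66) (u = Mul(Rational(1, 6), Mul(Add(-6, -11), Pow(Add(7, 4), -1))) = Mul(Rational(1, 6), Mul(-17, Pow(11, -1))) = Mul(Rational(1, 6), Mul(-17, Rational(1, 11))) = Mul(Rational(1, 6), Rational(-17, 11)) = Rational(-17, 66) ≈ -0.25758)
Function('z')(b) = Rational(17, 22) (Function('z')(b) = Mul(-3, Rational(-17, 66)) = Rational(17, 22))
Add(Function('z')(Mul(Add(-5, Function('d')(5, 0)), 4)), -1346) = Add(Rational(17, 22), -1346) = Rational(-29595, 22)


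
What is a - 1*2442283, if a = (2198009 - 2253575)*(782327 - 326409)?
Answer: -25335981871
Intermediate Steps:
a = -25333539588 (a = -55566*455918 = -25333539588)
a - 1*2442283 = -25333539588 - 1*2442283 = -25333539588 - 2442283 = -25335981871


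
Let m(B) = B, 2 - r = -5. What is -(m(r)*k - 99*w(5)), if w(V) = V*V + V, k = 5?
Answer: 2935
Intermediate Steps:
r = 7 (r = 2 - 1*(-5) = 2 + 5 = 7)
w(V) = V + V**2 (w(V) = V**2 + V = V + V**2)
-(m(r)*k - 99*w(5)) = -(7*5 - 495*(1 + 5)) = -(35 - 495*6) = -(35 - 99*30) = -(35 - 2970) = -1*(-2935) = 2935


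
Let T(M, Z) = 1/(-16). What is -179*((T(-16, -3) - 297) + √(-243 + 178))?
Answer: 850787/16 - 179*I*√65 ≈ 53174.0 - 1443.1*I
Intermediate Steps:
T(M, Z) = -1/16
-179*((T(-16, -3) - 297) + √(-243 + 178)) = -179*((-1/16 - 297) + √(-243 + 178)) = -179*(-4753/16 + √(-65)) = -179*(-4753/16 + I*√65) = 850787/16 - 179*I*√65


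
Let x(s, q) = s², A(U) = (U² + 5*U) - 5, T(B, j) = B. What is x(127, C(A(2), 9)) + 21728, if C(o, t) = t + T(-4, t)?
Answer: 37857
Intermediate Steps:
A(U) = -5 + U² + 5*U
C(o, t) = -4 + t (C(o, t) = t - 4 = -4 + t)
x(127, C(A(2), 9)) + 21728 = 127² + 21728 = 16129 + 21728 = 37857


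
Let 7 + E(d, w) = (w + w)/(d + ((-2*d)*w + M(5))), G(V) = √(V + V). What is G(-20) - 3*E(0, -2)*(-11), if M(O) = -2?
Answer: -165 + 2*I*√10 ≈ -165.0 + 6.3246*I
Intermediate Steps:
G(V) = √2*√V (G(V) = √(2*V) = √2*√V)
E(d, w) = -7 + 2*w/(-2 + d - 2*d*w) (E(d, w) = -7 + (w + w)/(d + ((-2*d)*w - 2)) = -7 + (2*w)/(d + (-2*d*w - 2)) = -7 + (2*w)/(d + (-2 - 2*d*w)) = -7 + (2*w)/(-2 + d - 2*d*w) = -7 + 2*w/(-2 + d - 2*d*w))
G(-20) - 3*E(0, -2)*(-11) = √2*√(-20) - 3*(-14 - 2*(-2) + 7*0 - 14*0*(-2))/(2 - 1*0 + 2*0*(-2))*(-11) = √2*(2*I*√5) - 3*(-14 + 4 + 0 + 0)/(2 + 0 + 0)*(-11) = 2*I*√10 - 3*(-10)/2*(-11) = 2*I*√10 - 3*(-5)*(-11) = 2*I*√10 + 15*(-11) = 2*I*√10 - 165 = -165 + 2*I*√10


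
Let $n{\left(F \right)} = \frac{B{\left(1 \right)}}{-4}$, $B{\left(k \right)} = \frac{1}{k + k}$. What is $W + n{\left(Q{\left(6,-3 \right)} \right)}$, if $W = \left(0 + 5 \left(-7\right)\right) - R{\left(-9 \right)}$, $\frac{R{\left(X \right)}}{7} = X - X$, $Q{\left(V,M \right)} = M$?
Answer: $- \frac{281}{8} \approx -35.125$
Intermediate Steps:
$R{\left(X \right)} = 0$ ($R{\left(X \right)} = 7 \left(X - X\right) = 7 \cdot 0 = 0$)
$B{\left(k \right)} = \frac{1}{2 k}$
$W = -35$ ($W = \left(0 + 5 \left(-7\right)\right) - 0 = \left(0 - 35\right) + 0 = -35 + 0 = -35$)
$n{\left(F \right)} = - \frac{1}{8}$ ($n{\left(F \right)} = \frac{\frac{1}{2} \cdot 1^{-1}}{-4} = \frac{1}{2} \cdot 1 \left(- \frac{1}{4}\right) = \frac{1}{2} \left(- \frac{1}{4}\right) = - \frac{1}{8}$)
$W + n{\left(Q{\left(6,-3 \right)} \right)} = -35 - \frac{1}{8} = - \frac{281}{8}$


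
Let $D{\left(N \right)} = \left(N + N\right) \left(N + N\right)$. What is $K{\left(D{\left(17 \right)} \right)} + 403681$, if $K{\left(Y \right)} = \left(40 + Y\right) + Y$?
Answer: $406033$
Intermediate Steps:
$D{\left(N \right)} = 4 N^{2}$ ($D{\left(N \right)} = 2 N 2 N = 4 N^{2}$)
$K{\left(Y \right)} = 40 + 2 Y$
$K{\left(D{\left(17 \right)} \right)} + 403681 = \left(40 + 2 \cdot 4 \cdot 17^{2}\right) + 403681 = \left(40 + 2 \cdot 4 \cdot 289\right) + 403681 = \left(40 + 2 \cdot 1156\right) + 403681 = \left(40 + 2312\right) + 403681 = 2352 + 403681 = 406033$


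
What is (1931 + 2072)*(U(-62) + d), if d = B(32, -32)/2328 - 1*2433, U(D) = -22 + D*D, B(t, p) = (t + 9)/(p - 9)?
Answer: 12944064773/2328 ≈ 5.5602e+6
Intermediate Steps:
B(t, p) = (9 + t)/(-9 + p)
U(D) = -22 + D**2
d = -5664025/2328 (d = ((9 + 32)/(-9 - 32))/2328 - 1*2433 = (41/(-41))*(1/2328) - 2433 = -1/41*41*(1/2328) - 2433 = -1*1/2328 - 2433 = -1/2328 - 2433 = -5664025/2328 ≈ -2433.0)
(1931 + 2072)*(U(-62) + d) = (1931 + 2072)*((-22 + (-62)**2) - 5664025/2328) = 4003*((-22 + 3844) - 5664025/2328) = 4003*(3822 - 5664025/2328) = 4003*(3233591/2328) = 12944064773/2328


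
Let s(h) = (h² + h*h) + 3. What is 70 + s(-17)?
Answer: 651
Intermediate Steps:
s(h) = 3 + 2*h² (s(h) = (h² + h²) + 3 = 2*h² + 3 = 3 + 2*h²)
70 + s(-17) = 70 + (3 + 2*(-17)²) = 70 + (3 + 2*289) = 70 + (3 + 578) = 70 + 581 = 651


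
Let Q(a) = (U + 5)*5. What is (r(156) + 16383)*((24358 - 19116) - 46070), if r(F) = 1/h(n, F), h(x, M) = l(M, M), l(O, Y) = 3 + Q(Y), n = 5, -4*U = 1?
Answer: -71570871580/107 ≈ -6.6889e+8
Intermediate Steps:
U = -¼ (U = -¼*1 = -¼ ≈ -0.25000)
Q(a) = 95/4 (Q(a) = (-¼ + 5)*5 = (19/4)*5 = 95/4)
l(O, Y) = 107/4 (l(O, Y) = 3 + 95/4 = 107/4)
h(x, M) = 107/4
r(F) = 4/107 (r(F) = 1/(107/4) = 4/107)
(r(156) + 16383)*((24358 - 19116) - 46070) = (4/107 + 16383)*((24358 - 19116) - 46070) = 1752985*(5242 - 46070)/107 = (1752985/107)*(-40828) = -71570871580/107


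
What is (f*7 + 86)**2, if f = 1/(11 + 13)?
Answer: 4289041/576 ≈ 7446.3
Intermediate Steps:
f = 1/24 ≈ 0.041667
(f*7 + 86)**2 = ((1/24)*7 + 86)**2 = (7/24 + 86)**2 = (2071/24)**2 = 4289041/576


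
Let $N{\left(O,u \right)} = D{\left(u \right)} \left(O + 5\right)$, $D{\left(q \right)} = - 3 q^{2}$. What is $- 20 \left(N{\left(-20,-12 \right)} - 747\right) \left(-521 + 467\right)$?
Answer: $6191640$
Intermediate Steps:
$N{\left(O,u \right)} = - 3 u^{2} \left(5 + O\right)$ ($N{\left(O,u \right)} = - 3 u^{2} \left(O + 5\right) = - 3 u^{2} \left(5 + O\right)$)
$- 20 \left(N{\left(-20,-12 \right)} - 747\right) \left(-521 + 467\right) = - 20 \left(3 \left(-12\right)^{2} \left(-5 - -20\right) - 747\right) \left(-521 + 467\right) = - 20 \left(3 \cdot 144 \left(-5 + 20\right) - 747\right) \left(-54\right) = - 20 \left(3 \cdot 144 \cdot 15 - 747\right) \left(-54\right) = - 20 \left(6480 - 747\right) \left(-54\right) = - 20 \cdot 5733 \left(-54\right) = \left(-20\right) \left(-309582\right) = 6191640$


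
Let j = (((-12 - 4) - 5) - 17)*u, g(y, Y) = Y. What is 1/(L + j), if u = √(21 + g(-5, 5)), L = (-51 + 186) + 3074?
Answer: 3209/10260137 + 38*√26/10260137 ≈ 0.00033165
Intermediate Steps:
L = 3209 (L = 135 + 3074 = 3209)
u = √26 (u = √(21 + 5) = √26 ≈ 5.0990)
j = -38*√26 (j = (((-12 - 4) - 5) - 17)*√26 = ((-16 - 5) - 17)*√26 = (-21 - 17)*√26 = -38*√26 ≈ -193.76)
1/(L + j) = 1/(3209 - 38*√26)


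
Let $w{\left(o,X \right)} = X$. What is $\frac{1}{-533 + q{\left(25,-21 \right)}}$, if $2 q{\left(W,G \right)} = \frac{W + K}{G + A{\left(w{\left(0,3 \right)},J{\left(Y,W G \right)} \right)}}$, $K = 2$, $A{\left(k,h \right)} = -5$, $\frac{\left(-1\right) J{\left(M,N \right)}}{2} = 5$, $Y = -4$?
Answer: $- \frac{52}{27743} \approx -0.0018743$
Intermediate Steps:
$J{\left(M,N \right)} = -10$ ($J{\left(M,N \right)} = \left(-2\right) 5 = -10$)
$q{\left(W,G \right)} = \frac{2 + W}{2 \left(-5 + G\right)}$ ($q{\left(W,G \right)} = \frac{\left(W + 2\right) \frac{1}{G - 5}}{2} = \frac{\left(2 + W\right) \frac{1}{-5 + G}}{2} = \frac{\frac{1}{-5 + G} \left(2 + W\right)}{2} = \frac{2 + W}{2 \left(-5 + G\right)}$)
$\frac{1}{-533 + q{\left(25,-21 \right)}} = \frac{1}{-533 + \frac{2 + 25}{2 \left(-5 - 21\right)}} = \frac{1}{-533 + \frac{1}{2} \frac{1}{-26} \cdot 27} = \frac{1}{-533 + \frac{1}{2} \left(- \frac{1}{26}\right) 27} = \frac{1}{-533 - \frac{27}{52}} = \frac{1}{- \frac{27743}{52}} = - \frac{52}{27743}$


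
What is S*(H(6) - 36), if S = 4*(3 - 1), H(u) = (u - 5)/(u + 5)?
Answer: -3160/11 ≈ -287.27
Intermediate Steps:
H(u) = (-5 + u)/(5 + u)
S = 8 (S = 4*2 = 8)
S*(H(6) - 36) = 8*((-5 + 6)/(5 + 6) - 36) = 8*(1/11 - 36) = 8*(-395/11) = -3160/11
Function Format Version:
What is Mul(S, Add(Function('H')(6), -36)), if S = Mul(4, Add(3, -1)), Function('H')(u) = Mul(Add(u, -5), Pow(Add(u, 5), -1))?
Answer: Rational(-3160, 11) ≈ -287.27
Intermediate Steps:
Function('H')(u) = Mul(Pow(Add(5, u), -1), Add(-5, u)) (Function('H')(u) = Mul(Add(-5, u), Pow(Add(5, u), -1)) = Mul(Pow(Add(5, u), -1), Add(-5, u)))
S = 8 (S = Mul(4, 2) = 8)
Mul(S, Add(Function('H')(6), -36)) = Mul(8, Add(Mul(Pow(Add(5, 6), -1), Add(-5, 6)), -36)) = Mul(8, Add(Mul(Pow(11, -1), 1), -36)) = Mul(8, Add(Mul(Rational(1, 11), 1), -36)) = Mul(8, Add(Rational(1, 11), -36)) = Mul(8, Rational(-395, 11)) = Rational(-3160, 11)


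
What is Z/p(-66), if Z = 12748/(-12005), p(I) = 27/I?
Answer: 280456/108045 ≈ 2.5957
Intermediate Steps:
Z = -12748/12005 (Z = 12748*(-1/12005) = -12748/12005 ≈ -1.0619)
Z/p(-66) = -12748/(12005*(27/(-66))) = -12748/(12005*(27*(-1/66))) = -12748/(12005*(-9/22)) = -12748/12005*(-22/9) = 280456/108045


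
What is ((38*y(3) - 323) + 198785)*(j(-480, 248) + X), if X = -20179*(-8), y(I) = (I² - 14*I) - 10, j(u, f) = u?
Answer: 31679860256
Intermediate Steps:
y(I) = -10 + I² - 14*I
X = 161432
((38*y(3) - 323) + 198785)*(j(-480, 248) + X) = ((38*(-10 + 3² - 14*3) - 323) + 198785)*(-480 + 161432) = ((38*(-10 + 9 - 42) - 323) + 198785)*160952 = ((38*(-43) - 323) + 198785)*160952 = ((-1634 - 323) + 198785)*160952 = (-1957 + 198785)*160952 = 196828*160952 = 31679860256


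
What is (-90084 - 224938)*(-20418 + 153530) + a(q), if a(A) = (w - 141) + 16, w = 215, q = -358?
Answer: -41933208374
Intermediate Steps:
a(A) = 90 (a(A) = (215 - 141) + 16 = 74 + 16 = 90)
(-90084 - 224938)*(-20418 + 153530) + a(q) = (-90084 - 224938)*(-20418 + 153530) + 90 = -315022*133112 + 90 = -41933208464 + 90 = -41933208374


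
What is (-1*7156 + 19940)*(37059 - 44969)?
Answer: -101121440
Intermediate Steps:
(-1*7156 + 19940)*(37059 - 44969) = (-7156 + 19940)*(-7910) = 12784*(-7910) = -101121440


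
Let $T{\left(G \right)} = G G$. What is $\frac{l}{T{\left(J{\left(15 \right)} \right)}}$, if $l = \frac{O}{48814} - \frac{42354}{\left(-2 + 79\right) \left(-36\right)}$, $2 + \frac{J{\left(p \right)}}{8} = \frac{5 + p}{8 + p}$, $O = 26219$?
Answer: $\frac{15724137243}{81307722496} \approx 0.19339$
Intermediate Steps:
$J{\left(p \right)} = -16 + \frac{8 \left(5 + p\right)}{8 + p}$ ($J{\left(p \right)} = -16 + 8 \frac{5 + p}{8 + p} = -16 + \frac{8 \left(5 + p\right)}{8 + p}$)
$T{\left(G \right)} = G^{2}$
$l = \frac{29724267}{1879339}$ ($l = \frac{26219}{48814} - \frac{42354}{\left(-2 + 79\right) \left(-36\right)} = 26219 \cdot \frac{1}{48814} - \frac{42354}{77 \left(-36\right)} = \frac{26219}{48814} - \frac{42354}{-2772} = \frac{26219}{48814} - - \frac{2353}{154} = \frac{26219}{48814} + \frac{2353}{154} = \frac{29724267}{1879339} \approx 15.816$)
$\frac{l}{T{\left(J{\left(15 \right)} \right)}} = \frac{29724267}{1879339 \left(\frac{8 \left(-11 - 15\right)}{8 + 15}\right)^{2}} = \frac{29724267}{1879339 \left(\frac{8 \left(-11 - 15\right)}{23}\right)^{2}} = \frac{29724267}{1879339 \left(8 \cdot \frac{1}{23} \left(-26\right)\right)^{2}} = \frac{29724267}{1879339 \left(- \frac{208}{23}\right)^{2}} = \frac{29724267}{1879339 \cdot \frac{43264}{529}} = \frac{29724267}{1879339} \cdot \frac{529}{43264} = \frac{15724137243}{81307722496}$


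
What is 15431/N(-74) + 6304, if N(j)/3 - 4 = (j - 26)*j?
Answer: 140039879/22212 ≈ 6304.7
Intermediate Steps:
N(j) = 12 + 3*j*(-26 + j) (N(j) = 12 + 3*((j - 26)*j) = 12 + 3*((-26 + j)*j) = 12 + 3*(j*(-26 + j)) = 12 + 3*j*(-26 + j))
15431/N(-74) + 6304 = 15431/(12 - 78*(-74) + 3*(-74)²) + 6304 = 15431/(12 + 5772 + 3*5476) + 6304 = 15431/(12 + 5772 + 16428) + 6304 = 15431/22212 + 6304 = 140039879/22212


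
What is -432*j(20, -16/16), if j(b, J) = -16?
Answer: 6912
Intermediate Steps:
-432*j(20, -16/16) = -432*(-16) = 6912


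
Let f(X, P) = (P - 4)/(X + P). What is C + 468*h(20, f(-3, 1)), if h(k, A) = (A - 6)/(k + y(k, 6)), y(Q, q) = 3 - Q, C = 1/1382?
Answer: -970163/1382 ≈ -702.00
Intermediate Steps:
C = 1/1382 ≈ 0.00072359
f(X, P) = (-4 + P)/(P + X)
h(k, A) = -2 + A/3 (h(k, A) = (A - 6)/(k + (3 - k)) = (-6 + A)/3 = (-6 + A)*(⅓) = -2 + A/3)
C + 468*h(20, f(-3, 1)) = 1/1382 + 468*(-2 + ((-4 + 1)/(1 - 3))/3) = 1/1382 + 468*(-2 + (-3/(-2))/3) = 1/1382 + 468*(-2 + (-½*(-3))/3) = 1/1382 + 468*(-2 + (⅓)*(3/2)) = 1/1382 + 468*(-2 + ½) = 1/1382 + 468*(-3/2) = 1/1382 - 702 = -970163/1382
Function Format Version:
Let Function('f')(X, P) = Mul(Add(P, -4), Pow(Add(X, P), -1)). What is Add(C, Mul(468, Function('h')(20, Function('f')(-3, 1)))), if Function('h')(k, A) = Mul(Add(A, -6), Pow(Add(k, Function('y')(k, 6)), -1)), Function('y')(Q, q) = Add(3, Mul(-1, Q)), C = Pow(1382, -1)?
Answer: Rational(-970163, 1382) ≈ -702.00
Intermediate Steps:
C = Rational(1, 1382) ≈ 0.00072359
Function('f')(X, P) = Mul(Pow(Add(P, X), -1), Add(-4, P)) (Function('f')(X, P) = Mul(Add(-4, P), Pow(Add(P, X), -1)) = Mul(Pow(Add(P, X), -1), Add(-4, P)))
Function('h')(k, A) = Add(-2, Mul(Rational(1, 3), A)) (Function('h')(k, A) = Mul(Add(A, -6), Pow(Add(k, Add(3, Mul(-1, k))), -1)) = Mul(Add(-6, A), Pow(3, -1)) = Mul(Add(-6, A), Rational(1, 3)) = Add(-2, Mul(Rational(1, 3), A)))
Add(C, Mul(468, Function('h')(20, Function('f')(-3, 1)))) = Add(Rational(1, 1382), Mul(468, Add(-2, Mul(Rational(1, 3), Mul(Pow(Add(1, -3), -1), Add(-4, 1)))))) = Add(Rational(1, 1382), Mul(468, Add(-2, Mul(Rational(1, 3), Mul(Pow(-2, -1), -3))))) = Add(Rational(1, 1382), Mul(468, Add(-2, Mul(Rational(1, 3), Mul(Rational(-1, 2), -3))))) = Add(Rational(1, 1382), Mul(468, Add(-2, Mul(Rational(1, 3), Rational(3, 2))))) = Add(Rational(1, 1382), Mul(468, Add(-2, Rational(1, 2)))) = Add(Rational(1, 1382), Mul(468, Rational(-3, 2))) = Add(Rational(1, 1382), -702) = Rational(-970163, 1382)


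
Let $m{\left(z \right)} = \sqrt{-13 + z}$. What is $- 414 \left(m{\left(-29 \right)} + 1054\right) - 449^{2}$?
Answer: $-637957 - 414 i \sqrt{42} \approx -6.3796 \cdot 10^{5} - 2683.0 i$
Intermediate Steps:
$- 414 \left(m{\left(-29 \right)} + 1054\right) - 449^{2} = - 414 \left(\sqrt{-13 - 29} + 1054\right) - 449^{2} = - 414 \left(\sqrt{-42} + 1054\right) - 201601 = - 414 \left(i \sqrt{42} + 1054\right) - 201601 = - 414 \left(1054 + i \sqrt{42}\right) - 201601 = \left(-436356 - 414 i \sqrt{42}\right) - 201601 = -637957 - 414 i \sqrt{42}$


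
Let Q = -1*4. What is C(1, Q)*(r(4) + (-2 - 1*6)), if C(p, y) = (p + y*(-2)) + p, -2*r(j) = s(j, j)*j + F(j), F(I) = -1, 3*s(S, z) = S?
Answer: -305/3 ≈ -101.67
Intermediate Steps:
s(S, z) = S/3
r(j) = ½ - j²/6 (r(j) = -((j/3)*j - 1)/2 = -(j²/3 - 1)/2 = -(-1 + j²/3)/2 = ½ - j²/6)
Q = -4
C(p, y) = -2*y + 2*p (C(p, y) = (p - 2*y) + p = -2*y + 2*p)
C(1, Q)*(r(4) + (-2 - 1*6)) = (-2*(-4) + 2*1)*((½ - ⅙*4²) + (-2 - 1*6)) = (8 + 2)*((½ - ⅙*16) + (-2 - 6)) = 10*((½ - 8/3) - 8) = 10*(-13/6 - 8) = 10*(-61/6) = -305/3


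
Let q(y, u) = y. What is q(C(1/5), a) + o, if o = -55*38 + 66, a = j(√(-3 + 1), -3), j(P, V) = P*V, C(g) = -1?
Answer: -2025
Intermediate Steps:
a = -3*I*√2 (a = √(-3 + 1)*(-3) = √(-2)*(-3) = (I*√2)*(-3) = -3*I*√2 ≈ -4.2426*I)
o = -2024 (o = -2090 + 66 = -2024)
q(C(1/5), a) + o = -1 - 2024 = -2025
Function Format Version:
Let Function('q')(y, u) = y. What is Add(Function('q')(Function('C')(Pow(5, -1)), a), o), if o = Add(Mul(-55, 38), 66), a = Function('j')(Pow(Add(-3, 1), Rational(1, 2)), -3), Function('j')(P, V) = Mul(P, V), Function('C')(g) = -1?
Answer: -2025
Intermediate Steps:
a = Mul(-3, I, Pow(2, Rational(1, 2))) (a = Mul(Pow(Add(-3, 1), Rational(1, 2)), -3) = Mul(Pow(-2, Rational(1, 2)), -3) = Mul(Mul(I, Pow(2, Rational(1, 2))), -3) = Mul(-3, I, Pow(2, Rational(1, 2))) ≈ Mul(-4.2426, I))
o = -2024 (o = Add(-2090, 66) = -2024)
Add(Function('q')(Function('C')(Pow(5, -1)), a), o) = Add(-1, -2024) = -2025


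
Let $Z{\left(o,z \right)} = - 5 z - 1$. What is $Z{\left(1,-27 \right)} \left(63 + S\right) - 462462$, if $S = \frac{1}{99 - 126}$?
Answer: $- \frac{12258674}{27} \approx -4.5403 \cdot 10^{5}$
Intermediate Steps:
$Z{\left(o,z \right)} = -1 - 5 z$
$S = - \frac{1}{27}$ ($S = \frac{1}{-27} = - \frac{1}{27} \approx -0.037037$)
$Z{\left(1,-27 \right)} \left(63 + S\right) - 462462 = \left(-1 - -135\right) \left(63 - \frac{1}{27}\right) - 462462 = \left(-1 + 135\right) \frac{1700}{27} - 462462 = 134 \cdot \frac{1700}{27} - 462462 = \frac{227800}{27} - 462462 = - \frac{12258674}{27}$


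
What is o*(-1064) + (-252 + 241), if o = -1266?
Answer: 1347013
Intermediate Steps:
o*(-1064) + (-252 + 241) = -1266*(-1064) + (-252 + 241) = 1347024 - 11 = 1347013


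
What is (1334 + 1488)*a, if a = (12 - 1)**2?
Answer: 341462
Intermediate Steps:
a = 121 (a = 11**2 = 121)
(1334 + 1488)*a = (1334 + 1488)*121 = 2822*121 = 341462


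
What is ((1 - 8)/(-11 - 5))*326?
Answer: 1141/8 ≈ 142.63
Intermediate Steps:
((1 - 8)/(-11 - 5))*326 = -7/(-16)*326 = -7*(-1/16)*326 = (7/16)*326 = 1141/8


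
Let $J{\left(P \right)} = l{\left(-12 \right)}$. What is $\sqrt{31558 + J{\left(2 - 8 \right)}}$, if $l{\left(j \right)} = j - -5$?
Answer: $\sqrt{31551} \approx 177.63$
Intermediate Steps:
$l{\left(j \right)} = 5 + j$ ($l{\left(j \right)} = j + 5 = 5 + j$)
$J{\left(P \right)} = -7$ ($J{\left(P \right)} = 5 - 12 = -7$)
$\sqrt{31558 + J{\left(2 - 8 \right)}} = \sqrt{31558 - 7} = \sqrt{31551}$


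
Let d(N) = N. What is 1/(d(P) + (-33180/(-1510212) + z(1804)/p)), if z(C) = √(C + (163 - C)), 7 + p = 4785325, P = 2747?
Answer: 996315945716925511901894088/2736901792369499044440202296293 - 75792135686580918*√163/2736901792369499044440202296293 ≈ 0.00036403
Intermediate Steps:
p = 4785318 (p = -7 + 4785325 = 4785318)
z(C) = √163
1/(d(P) + (-33180/(-1510212) + z(1804)/p)) = 1/(2747 + (-33180/(-1510212) + √163/4785318)) = 1/(2747 + (-33180*(-1/1510212) + √163*(1/4785318))) = 1/(2747 + (2765/125851 + √163/4785318)) = 1/(345715462/125851 + √163/4785318)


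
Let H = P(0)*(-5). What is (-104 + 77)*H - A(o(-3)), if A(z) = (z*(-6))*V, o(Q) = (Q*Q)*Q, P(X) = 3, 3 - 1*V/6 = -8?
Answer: -10287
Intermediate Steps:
V = 66 (V = 18 - 6*(-8) = 18 + 48 = 66)
o(Q) = Q**3 (o(Q) = Q**2*Q = Q**3)
A(z) = -396*z (A(z) = (z*(-6))*66 = -6*z*66 = -396*z)
H = -15 (H = 3*(-5) = -15)
(-104 + 77)*H - A(o(-3)) = (-104 + 77)*(-15) - (-396)*(-3)**3 = -27*(-15) - (-396)*(-27) = 405 - 1*10692 = 405 - 10692 = -10287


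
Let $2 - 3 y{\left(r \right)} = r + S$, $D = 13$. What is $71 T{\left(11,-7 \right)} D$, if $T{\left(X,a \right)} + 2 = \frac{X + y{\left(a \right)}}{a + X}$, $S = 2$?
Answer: $\frac{3692}{3} \approx 1230.7$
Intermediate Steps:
$y{\left(r \right)} = - \frac{r}{3}$ ($y{\left(r \right)} = \frac{2}{3} - \frac{r + 2}{3} = \frac{2}{3} - \frac{2 + r}{3} = \frac{2}{3} - \left(\frac{2}{3} + \frac{r}{3}\right) = - \frac{r}{3}$)
$T{\left(X,a \right)} = -2 + \frac{X - \frac{a}{3}}{X + a}$ ($T{\left(X,a \right)} = -2 + \frac{X - \frac{a}{3}}{a + X} = -2 + \frac{X - \frac{a}{3}}{X + a}$)
$71 T{\left(11,-7 \right)} D = 71 \frac{\left(-1\right) 11 - - \frac{49}{3}}{11 - 7} \cdot 13 = 71 \frac{-11 + \frac{49}{3}}{4} \cdot 13 = 71 \cdot \frac{1}{4} \cdot \frac{16}{3} \cdot 13 = 71 \cdot \frac{4}{3} \cdot 13 = \frac{284}{3} \cdot 13 = \frac{3692}{3}$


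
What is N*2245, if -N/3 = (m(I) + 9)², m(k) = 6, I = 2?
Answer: -1515375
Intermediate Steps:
N = -675 (N = -3*(6 + 9)² = -3*15² = -3*225 = -675)
N*2245 = -675*2245 = -1515375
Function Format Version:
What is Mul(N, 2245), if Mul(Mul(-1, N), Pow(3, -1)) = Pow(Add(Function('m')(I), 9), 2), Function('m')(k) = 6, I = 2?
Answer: -1515375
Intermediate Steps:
N = -675 (N = Mul(-3, Pow(Add(6, 9), 2)) = Mul(-3, Pow(15, 2)) = Mul(-3, 225) = -675)
Mul(N, 2245) = Mul(-675, 2245) = -1515375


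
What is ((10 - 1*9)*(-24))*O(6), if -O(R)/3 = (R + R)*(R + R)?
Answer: 10368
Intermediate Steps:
O(R) = -12*R**2 (O(R) = -3*(R + R)*(R + R) = -3*2*R*2*R = -12*R**2)
((10 - 1*9)*(-24))*O(6) = ((10 - 1*9)*(-24))*(-12*6**2) = ((10 - 9)*(-24))*(-12*36) = (1*(-24))*(-432) = -24*(-432) = 10368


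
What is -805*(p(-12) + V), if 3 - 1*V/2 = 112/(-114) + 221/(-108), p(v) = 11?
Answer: -19043885/1026 ≈ -18561.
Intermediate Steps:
V = 12371/1026 (V = 6 - 2*(112/(-114) + 221/(-108)) = 6 - 2*(112*(-1/114) + 221*(-1/108)) = 6 - 2*(-56/57 - 221/108) = 6 - 2*(-6215/2052) = 6 + 6215/1026 = 12371/1026 ≈ 12.058)
-805*(p(-12) + V) = -805*(11 + 12371/1026) = -805*23657/1026 = -19043885/1026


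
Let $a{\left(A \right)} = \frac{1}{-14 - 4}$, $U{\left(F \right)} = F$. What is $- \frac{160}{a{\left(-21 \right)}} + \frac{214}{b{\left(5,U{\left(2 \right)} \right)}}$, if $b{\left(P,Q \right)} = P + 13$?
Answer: $\frac{26027}{9} \approx 2891.9$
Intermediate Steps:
$b{\left(P,Q \right)} = 13 + P$
$a{\left(A \right)} = - \frac{1}{18}$ ($a{\left(A \right)} = \frac{1}{-14 - 4} = \frac{1}{-18} = - \frac{1}{18}$)
$- \frac{160}{a{\left(-21 \right)}} + \frac{214}{b{\left(5,U{\left(2 \right)} \right)}} = - \frac{160}{- \frac{1}{18}} + \frac{214}{13 + 5} = \left(-160\right) \left(-18\right) + \frac{214}{18} = 2880 + 214 \cdot \frac{1}{18} = 2880 + \frac{107}{9} = \frac{26027}{9}$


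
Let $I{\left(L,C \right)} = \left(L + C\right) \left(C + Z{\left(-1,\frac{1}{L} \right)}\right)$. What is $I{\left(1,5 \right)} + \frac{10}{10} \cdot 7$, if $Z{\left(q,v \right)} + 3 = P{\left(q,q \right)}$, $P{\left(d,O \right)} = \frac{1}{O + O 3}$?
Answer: $\frac{35}{2} \approx 17.5$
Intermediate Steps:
$P{\left(d,O \right)} = \frac{1}{4 O}$ ($P{\left(d,O \right)} = \frac{1}{O + 3 O} = \frac{1}{4 O}$)
$Z{\left(q,v \right)} = -3 + \frac{1}{4 q}$
$I{\left(L,C \right)} = \left(- \frac{13}{4} + C\right) \left(C + L\right)$ ($I{\left(L,C \right)} = \left(L + C\right) \left(C - \left(3 - \frac{1}{4 \left(-1\right)}\right)\right) = \left(C + L\right) \left(C + \left(-3 + \frac{1}{4} \left(-1\right)\right)\right) = \left(C + L\right) \left(C - \frac{13}{4}\right) = \left(C + L\right) \left(- \frac{13}{4} + C\right) = \left(- \frac{13}{4} + C\right) \left(C + L\right)$)
$I{\left(1,5 \right)} + \frac{10}{10} \cdot 7 = \left(5^{2} - \frac{65}{4} - \frac{13}{4} + 5 \cdot 1\right) + \frac{10}{10} \cdot 7 = \left(25 - \frac{65}{4} - \frac{13}{4} + 5\right) + 10 \cdot \frac{1}{10} \cdot 7 = \frac{21}{2} + 1 \cdot 7 = \frac{21}{2} + 7 = \frac{35}{2}$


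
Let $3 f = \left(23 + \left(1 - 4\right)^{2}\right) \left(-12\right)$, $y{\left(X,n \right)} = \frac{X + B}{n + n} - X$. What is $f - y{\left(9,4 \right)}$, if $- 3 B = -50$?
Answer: $- \frac{2933}{24} \approx -122.21$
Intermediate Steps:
$B = \frac{50}{3}$ ($B = \left(- \frac{1}{3}\right) \left(-50\right) = \frac{50}{3} \approx 16.667$)
$y{\left(X,n \right)} = - X + \frac{\frac{50}{3} + X}{2 n}$ ($y{\left(X,n \right)} = \frac{X + \frac{50}{3}}{n + n} - X = \frac{\frac{50}{3} + X}{2 n} - X = - X + \frac{\frac{50}{3} + X}{2 n}$)
$f = -128$ ($f = \frac{\left(23 + \left(1 - 4\right)^{2}\right) \left(-12\right)}{3} = \frac{\left(23 + \left(-3\right)^{2}\right) \left(-12\right)}{3} = \frac{\left(23 + 9\right) \left(-12\right)}{3} = \frac{32 \left(-12\right)}{3} = \frac{1}{3} \left(-384\right) = -128$)
$f - y{\left(9,4 \right)} = -128 - \frac{\frac{25}{3} + \frac{1}{2} \cdot 9 - 9 \cdot 4}{4} = -128 - \frac{\frac{25}{3} + \frac{9}{2} - 36}{4} = -128 - \frac{1}{4} \left(- \frac{139}{6}\right) = -128 - - \frac{139}{24} = -128 + \frac{139}{24} = - \frac{2933}{24}$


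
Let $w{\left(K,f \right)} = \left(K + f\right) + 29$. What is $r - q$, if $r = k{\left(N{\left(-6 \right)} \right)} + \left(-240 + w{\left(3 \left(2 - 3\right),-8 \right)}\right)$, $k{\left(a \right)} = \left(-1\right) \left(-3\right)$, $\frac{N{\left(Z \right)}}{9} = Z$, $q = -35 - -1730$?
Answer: $-1914$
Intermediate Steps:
$q = 1695$ ($q = -35 + 1730 = 1695$)
$N{\left(Z \right)} = 9 Z$
$k{\left(a \right)} = 3$
$w{\left(K,f \right)} = 29 + K + f$
$r = -219$ ($r = 3 - \left(219 - 3 \left(2 - 3\right)\right) = 3 + \left(-240 + \left(29 + 3 \left(-1\right) - 8\right)\right) = 3 - 222 = -219$)
$r - q = -219 - 1695 = -1914$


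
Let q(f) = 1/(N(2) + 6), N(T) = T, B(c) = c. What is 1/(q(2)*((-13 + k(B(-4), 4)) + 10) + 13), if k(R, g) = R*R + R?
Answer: 8/113 ≈ 0.070796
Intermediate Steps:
k(R, g) = R + R² (k(R, g) = R² + R = R + R²)
q(f) = ⅛ (q(f) = 1/(2 + 6) = 1/8 = ⅛)
1/(q(2)*((-13 + k(B(-4), 4)) + 10) + 13) = 1/(((-13 - 4*(1 - 4)) + 10)/8 + 13) = 1/(((-13 - 4*(-3)) + 10)/8 + 13) = 1/(((-13 + 12) + 10)/8 + 13) = 1/((-1 + 10)/8 + 13) = 1/((⅛)*9 + 13) = 1/(9/8 + 13) = 1/(113/8) = 8/113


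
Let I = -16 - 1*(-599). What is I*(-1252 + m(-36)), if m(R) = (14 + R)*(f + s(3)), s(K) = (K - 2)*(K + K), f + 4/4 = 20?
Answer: -1050566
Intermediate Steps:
f = 19 (f = -1 + 20 = 19)
I = 583 (I = -16 + 599 = 583)
s(K) = 2*K*(-2 + K) (s(K) = (-2 + K)*(2*K) = 2*K*(-2 + K))
m(R) = 350 + 25*R (m(R) = (14 + R)*(19 + 2*3*(-2 + 3)) = (14 + R)*(19 + 2*3*1) = (14 + R)*(19 + 6) = (14 + R)*25 = 350 + 25*R)
I*(-1252 + m(-36)) = 583*(-1252 + (350 + 25*(-36))) = 583*(-1252 + (350 - 900)) = 583*(-1252 - 550) = 583*(-1802) = -1050566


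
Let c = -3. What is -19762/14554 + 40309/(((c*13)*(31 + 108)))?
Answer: -346893494/39448617 ≈ -8.7935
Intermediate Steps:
-19762/14554 + 40309/(((c*13)*(31 + 108))) = -19762/14554 + 40309/(((-3*13)*(31 + 108))) = -19762*1/14554 + 40309/((-39*139)) = -9881/7277 + 40309/(-5421) = -9881/7277 + 40309*(-1/5421) = -9881/7277 - 40309/5421 = -346893494/39448617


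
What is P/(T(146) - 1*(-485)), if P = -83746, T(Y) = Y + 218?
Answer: -83746/849 ≈ -98.641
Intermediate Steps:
T(Y) = 218 + Y
P/(T(146) - 1*(-485)) = -83746/((218 + 146) - 1*(-485)) = -83746/(364 + 485) = -83746/849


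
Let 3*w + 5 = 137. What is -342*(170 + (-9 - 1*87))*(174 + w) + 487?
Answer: -5516657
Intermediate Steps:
w = 44 (w = -5/3 + (1/3)*137 = -5/3 + 137/3 = 44)
-342*(170 + (-9 - 1*87))*(174 + w) + 487 = -342*(170 + (-9 - 1*87))*(174 + 44) + 487 = -342*(170 + (-9 - 87))*218 + 487 = -342*(170 - 96)*218 + 487 = -25308*218 + 487 = -342*16132 + 487 = -5517144 + 487 = -5516657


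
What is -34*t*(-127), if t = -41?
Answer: -177038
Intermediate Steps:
-34*t*(-127) = -34*(-41)*(-127) = 1394*(-127) = -177038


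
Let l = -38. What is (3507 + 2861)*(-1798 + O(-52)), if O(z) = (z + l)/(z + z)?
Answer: -148773992/13 ≈ -1.1444e+7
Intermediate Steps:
O(z) = (-38 + z)/(2*z) (O(z) = (z - 38)/(z + z) = (-38 + z)/((2*z)) = (-38 + z)*(1/(2*z)) = (-38 + z)/(2*z))
(3507 + 2861)*(-1798 + O(-52)) = (3507 + 2861)*(-1798 + (½)*(-38 - 52)/(-52)) = 6368*(-1798 + (½)*(-1/52)*(-90)) = 6368*(-1798 + 45/52) = 6368*(-93451/52) = -148773992/13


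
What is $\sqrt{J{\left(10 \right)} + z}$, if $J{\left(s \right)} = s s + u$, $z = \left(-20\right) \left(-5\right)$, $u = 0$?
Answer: $10 \sqrt{2} \approx 14.142$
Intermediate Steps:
$z = 100$
$J{\left(s \right)} = s^{2}$ ($J{\left(s \right)} = s s + 0 = s^{2} + 0 = s^{2}$)
$\sqrt{J{\left(10 \right)} + z} = \sqrt{10^{2} + 100} = \sqrt{100 + 100} = \sqrt{200} = 10 \sqrt{2}$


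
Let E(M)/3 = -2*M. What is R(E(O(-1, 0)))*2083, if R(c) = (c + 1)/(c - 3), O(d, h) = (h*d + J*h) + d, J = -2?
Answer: 14581/3 ≈ 4860.3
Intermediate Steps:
O(d, h) = d - 2*h + d*h (O(d, h) = (h*d - 2*h) + d = (d*h - 2*h) + d = (-2*h + d*h) + d = d - 2*h + d*h)
E(M) = -6*M (E(M) = 3*(-2*M) = -6*M)
R(c) = (1 + c)/(-3 + c)
R(E(O(-1, 0)))*2083 = ((1 - 6*(-1 - 2*0 - 1*0))/(-3 - 6*(-1 - 2*0 - 1*0)))*2083 = ((1 - 6*(-1 + 0 + 0))/(-3 - 6*(-1 + 0 + 0)))*2083 = ((1 - 6*(-1))/(-3 - 6*(-1)))*2083 = ((1 + 6)/(-3 + 6))*2083 = (7/3)*2083 = 14581/3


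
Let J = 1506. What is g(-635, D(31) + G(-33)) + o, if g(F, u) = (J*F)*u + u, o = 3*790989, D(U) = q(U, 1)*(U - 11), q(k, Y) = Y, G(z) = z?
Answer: 14804984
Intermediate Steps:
D(U) = -11 + U (D(U) = 1*(U - 11) = 1*(-11 + U) = -11 + U)
o = 2372967
g(F, u) = u + 1506*F*u (g(F, u) = (1506*F)*u + u = 1506*F*u + u = u + 1506*F*u)
g(-635, D(31) + G(-33)) + o = ((-11 + 31) - 33)*(1 + 1506*(-635)) + 2372967 = (20 - 33)*(1 - 956310) + 2372967 = -13*(-956309) + 2372967 = 12432017 + 2372967 = 14804984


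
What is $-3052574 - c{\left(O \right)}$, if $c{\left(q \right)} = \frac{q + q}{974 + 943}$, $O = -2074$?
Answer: $- \frac{5851780210}{1917} \approx -3.0526 \cdot 10^{6}$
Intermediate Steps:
$c{\left(q \right)} = \frac{2 q}{1917}$
$-3052574 - c{\left(O \right)} = -3052574 - \frac{2}{1917} \left(-2074\right) = -3052574 - - \frac{4148}{1917} = -3052574 + \frac{4148}{1917} = - \frac{5851780210}{1917}$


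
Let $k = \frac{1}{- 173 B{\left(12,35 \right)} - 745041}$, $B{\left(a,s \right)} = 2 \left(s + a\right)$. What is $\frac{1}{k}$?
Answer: $-761303$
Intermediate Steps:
$B{\left(a,s \right)} = 2 a + 2 s$ ($B{\left(a,s \right)} = 2 \left(a + s\right) = 2 a + 2 s$)
$k = - \frac{1}{761303}$ ($k = \frac{1}{- 173 \left(2 \cdot 12 + 2 \cdot 35\right) - 745041} = \frac{1}{- 173 \left(24 + 70\right) - 745041} = \frac{1}{\left(-173\right) 94 - 745041} = \frac{1}{-16262 - 745041} = \frac{1}{-761303} = - \frac{1}{761303} \approx -1.3135 \cdot 10^{-6}$)
$\frac{1}{k} = \frac{1}{- \frac{1}{761303}} = -761303$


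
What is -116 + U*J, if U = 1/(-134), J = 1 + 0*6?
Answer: -15545/134 ≈ -116.01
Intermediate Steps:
J = 1 (J = 1 + 0 = 1)
U = -1/134 ≈ -0.0074627
-116 + U*J = -116 - 1/134*1 = -116 - 1/134 = -15545/134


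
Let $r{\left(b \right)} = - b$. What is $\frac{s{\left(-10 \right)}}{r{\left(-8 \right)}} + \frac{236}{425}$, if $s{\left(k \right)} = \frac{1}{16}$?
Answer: $\frac{30633}{54400} \approx 0.56311$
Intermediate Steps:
$s{\left(k \right)} = \frac{1}{16}$
$\frac{s{\left(-10 \right)}}{r{\left(-8 \right)}} + \frac{236}{425} = \frac{1}{16 \left(\left(-1\right) \left(-8\right)\right)} + \frac{236}{425} = \frac{1}{16 \cdot 8} + 236 \cdot \frac{1}{425} = \frac{1}{16} \cdot \frac{1}{8} + \frac{236}{425} = \frac{1}{128} + \frac{236}{425} = \frac{30633}{54400}$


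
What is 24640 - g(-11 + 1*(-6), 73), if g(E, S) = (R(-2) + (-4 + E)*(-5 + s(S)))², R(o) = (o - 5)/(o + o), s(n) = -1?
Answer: 133119/16 ≈ 8319.9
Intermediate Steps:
R(o) = (-5 + o)/(2*o) (R(o) = (-5 + o)/((2*o)) = (-5 + o)*(1/(2*o)) = (-5 + o)/(2*o))
g(E, S) = (103/4 - 6*E)² (g(E, S) = ((½)*(-5 - 2)/(-2) + (-4 + E)*(-5 - 1))² = ((½)*(-½)*(-7) + (-4 + E)*(-6))² = (7/4 + (24 - 6*E))² = (103/4 - 6*E)²)
24640 - g(-11 + 1*(-6), 73) = 24640 - (103 - 24*(-11 + 1*(-6)))²/16 = 24640 - (103 - 24*(-11 - 6))²/16 = 24640 - (103 - 24*(-17))²/16 = 24640 - (103 + 408)²/16 = 24640 - 511²/16 = 24640 - 261121/16 = 133119/16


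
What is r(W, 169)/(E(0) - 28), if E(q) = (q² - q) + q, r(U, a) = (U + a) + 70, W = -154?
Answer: -85/28 ≈ -3.0357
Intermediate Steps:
r(U, a) = 70 + U + a
E(q) = q²
r(W, 169)/(E(0) - 28) = (70 - 154 + 169)/(0² - 28) = 85/(0 - 28) = 85/(-28) = -1/28*85 = -85/28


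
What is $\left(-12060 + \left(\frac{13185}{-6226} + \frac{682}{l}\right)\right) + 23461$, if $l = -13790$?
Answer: $\frac{489332172629}{42928270} \approx 11399.0$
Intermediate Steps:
$\left(-12060 + \left(\frac{13185}{-6226} + \frac{682}{l}\right)\right) + 23461 = \left(-12060 + \left(\frac{13185}{-6226} + \frac{682}{-13790}\right)\right) + 23461 = \left(-12060 + \left(13185 \left(- \frac{1}{6226}\right) + 682 \left(- \frac{1}{13790}\right)\right)\right) + 23461 = \left(-12060 - \frac{93033641}{42928270}\right) + 23461 = - \frac{517807969841}{42928270} + 23461 = \frac{489332172629}{42928270}$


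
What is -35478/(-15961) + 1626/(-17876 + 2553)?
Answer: 47061528/22233673 ≈ 2.1167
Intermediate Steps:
-35478/(-15961) + 1626/(-17876 + 2553) = -35478*(-1/15961) + 1626/(-15323) = 35478/15961 + 1626*(-1/15323) = 35478/15961 - 1626/15323 = 47061528/22233673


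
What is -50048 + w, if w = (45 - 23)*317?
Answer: -43074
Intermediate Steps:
w = 6974 (w = 22*317 = 6974)
-50048 + w = -50048 + 6974 = -43074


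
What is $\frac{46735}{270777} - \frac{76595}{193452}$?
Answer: $- \frac{99993035}{447712412} \approx -0.22334$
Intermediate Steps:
$\frac{46735}{270777} - \frac{76595}{193452} = 46735 \cdot \frac{1}{270777} - \frac{76595}{193452} = \frac{3595}{20829} - \frac{76595}{193452} = - \frac{99993035}{447712412}$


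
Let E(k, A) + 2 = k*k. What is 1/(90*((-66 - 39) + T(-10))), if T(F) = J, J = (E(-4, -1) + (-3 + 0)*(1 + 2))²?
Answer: -1/7200 ≈ -0.00013889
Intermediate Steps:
E(k, A) = -2 + k² (E(k, A) = -2 + k*k = -2 + k²)
J = 25 (J = ((-2 + (-4)²) + (-3 + 0)*(1 + 2))² = ((-2 + 16) - 3*3)² = (14 - 9)² = 5² = 25)
T(F) = 25
1/(90*((-66 - 39) + T(-10))) = 1/(90*((-66 - 39) + 25)) = 1/(90*(-105 + 25)) = 1/(90*(-80)) = 1/(-7200) = -1/7200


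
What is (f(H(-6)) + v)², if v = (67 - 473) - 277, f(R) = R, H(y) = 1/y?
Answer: 16801801/36 ≈ 4.6672e+5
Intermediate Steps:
v = -683 (v = -406 - 277 = -683)
(f(H(-6)) + v)² = (1/(-6) - 683)² = (-⅙ - 683)² = (-4099/6)² = 16801801/36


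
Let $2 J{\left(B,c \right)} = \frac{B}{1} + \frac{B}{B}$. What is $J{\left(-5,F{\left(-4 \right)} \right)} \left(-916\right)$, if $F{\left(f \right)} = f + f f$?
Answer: $1832$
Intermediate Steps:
$F{\left(f \right)} = f + f^{2}$
$J{\left(B,c \right)} = \frac{1}{2} + \frac{B}{2}$ ($J{\left(B,c \right)} = \frac{\frac{B}{1} + \frac{B}{B}}{2} = \frac{B 1 + 1}{2} = \frac{B + 1}{2} = \frac{1 + B}{2} = \frac{1}{2} + \frac{B}{2}$)
$J{\left(-5,F{\left(-4 \right)} \right)} \left(-916\right) = \left(\frac{1}{2} + \frac{1}{2} \left(-5\right)\right) \left(-916\right) = \left(\frac{1}{2} - \frac{5}{2}\right) \left(-916\right) = \left(-2\right) \left(-916\right) = 1832$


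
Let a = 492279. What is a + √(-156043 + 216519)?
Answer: 492279 + 2*√15119 ≈ 4.9253e+5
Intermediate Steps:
a + √(-156043 + 216519) = 492279 + √(-156043 + 216519) = 492279 + √60476 = 492279 + 2*√15119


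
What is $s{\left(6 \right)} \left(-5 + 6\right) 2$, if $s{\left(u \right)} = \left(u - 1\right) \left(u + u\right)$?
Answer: $120$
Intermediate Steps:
$s{\left(u \right)} = 2 u \left(-1 + u\right)$ ($s{\left(u \right)} = \left(-1 + u\right) 2 u = 2 u \left(-1 + u\right)$)
$s{\left(6 \right)} \left(-5 + 6\right) 2 = 2 \cdot 6 \left(-1 + 6\right) \left(-5 + 6\right) 2 = 2 \cdot 6 \cdot 5 \cdot 1 \cdot 2 = 60 \cdot 2 = 120$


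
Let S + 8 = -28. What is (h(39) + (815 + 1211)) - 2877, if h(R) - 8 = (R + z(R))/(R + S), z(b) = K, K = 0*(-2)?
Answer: -830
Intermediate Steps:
S = -36 (S = -8 - 28 = -36)
K = 0
z(b) = 0
h(R) = 8 + R/(-36 + R) (h(R) = 8 + (R + 0)/(R - 36) = 8 + R/(-36 + R))
(h(39) + (815 + 1211)) - 2877 = (9*(-32 + 39)/(-36 + 39) + (815 + 1211)) - 2877 = (9*7/3 + 2026) - 2877 = (9*(1/3)*7 + 2026) - 2877 = (21 + 2026) - 2877 = 2047 - 2877 = -830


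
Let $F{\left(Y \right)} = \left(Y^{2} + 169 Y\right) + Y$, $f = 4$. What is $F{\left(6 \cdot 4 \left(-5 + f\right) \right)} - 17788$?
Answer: $-21292$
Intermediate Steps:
$F{\left(Y \right)} = Y^{2} + 170 Y$
$F{\left(6 \cdot 4 \left(-5 + f\right) \right)} - 17788 = 6 \cdot 4 \left(-5 + 4\right) \left(170 + 6 \cdot 4 \left(-5 + 4\right)\right) - 17788 = 24 \left(-1\right) \left(170 + 24 \left(-1\right)\right) - 17788 = - 24 \left(170 - 24\right) - 17788 = \left(-24\right) 146 - 17788 = -3504 - 17788 = -21292$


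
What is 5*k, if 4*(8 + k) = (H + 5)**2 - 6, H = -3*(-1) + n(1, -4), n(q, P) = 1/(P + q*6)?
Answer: 685/16 ≈ 42.813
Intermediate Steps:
n(q, P) = 1/(P + 6*q)
H = 7/2 (H = -3*(-1) + 1/(-4 + 6*1) = 3 + 1/(-4 + 6) = 3 + 1/2 = 7/2 ≈ 3.5000)
k = 137/16 (k = -8 + ((7/2 + 5)**2 - 6)/4 = -8 + ((17/2)**2 - 6)/4 = -8 + (289/4 - 6)/4 = -8 + (1/4)*(265/4) = -8 + 265/16 = 137/16 ≈ 8.5625)
5*k = 5*(137/16) = 685/16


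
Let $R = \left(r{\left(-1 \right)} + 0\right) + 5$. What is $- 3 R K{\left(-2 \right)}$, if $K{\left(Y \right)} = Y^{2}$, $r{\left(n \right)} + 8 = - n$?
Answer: $24$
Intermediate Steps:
$r{\left(n \right)} = -8 - n$
$R = -2$ ($R = \left(\left(-8 - -1\right) + 0\right) + 5 = \left(\left(-8 + 1\right) + 0\right) + 5 = \left(-7 + 0\right) + 5 = -7 + 5 = -2$)
$- 3 R K{\left(-2 \right)} = \left(-3\right) \left(-2\right) \left(-2\right)^{2} = 6 \cdot 4 = 24$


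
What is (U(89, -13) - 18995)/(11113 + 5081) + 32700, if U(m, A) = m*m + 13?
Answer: 176510913/5398 ≈ 32699.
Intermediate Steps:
U(m, A) = 13 + m² (U(m, A) = m² + 13 = 13 + m²)
(U(89, -13) - 18995)/(11113 + 5081) + 32700 = ((13 + 89²) - 18995)/(11113 + 5081) + 32700 = ((13 + 7921) - 18995)/16194 + 32700 = (7934 - 18995)*(1/16194) + 32700 = -11061*1/16194 + 32700 = -3687/5398 + 32700 = 176510913/5398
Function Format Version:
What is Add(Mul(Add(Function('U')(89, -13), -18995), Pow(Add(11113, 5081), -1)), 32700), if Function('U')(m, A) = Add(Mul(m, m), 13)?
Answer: Rational(176510913, 5398) ≈ 32699.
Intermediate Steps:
Function('U')(m, A) = Add(13, Pow(m, 2)) (Function('U')(m, A) = Add(Pow(m, 2), 13) = Add(13, Pow(m, 2)))
Add(Mul(Add(Function('U')(89, -13), -18995), Pow(Add(11113, 5081), -1)), 32700) = Add(Mul(Add(Add(13, Pow(89, 2)), -18995), Pow(Add(11113, 5081), -1)), 32700) = Add(Mul(Add(Add(13, 7921), -18995), Pow(16194, -1)), 32700) = Add(Mul(Add(7934, -18995), Rational(1, 16194)), 32700) = Add(Mul(-11061, Rational(1, 16194)), 32700) = Add(Rational(-3687, 5398), 32700) = Rational(176510913, 5398)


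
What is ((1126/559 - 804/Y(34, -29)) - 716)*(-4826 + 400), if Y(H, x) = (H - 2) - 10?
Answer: 20426060816/6149 ≈ 3.3219e+6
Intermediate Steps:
Y(H, x) = -12 + H (Y(H, x) = (-2 + H) - 10 = -12 + H)
((1126/559 - 804/Y(34, -29)) - 716)*(-4826 + 400) = ((1126/559 - 804/(-12 + 34)) - 716)*(-4826 + 400) = ((1126*(1/559) - 804/22) - 716)*(-4426) = ((1126/559 - 804*1/22) - 716)*(-4426) = ((1126/559 - 402/11) - 716)*(-4426) = (-212332/6149 - 716)*(-4426) = -4615016/6149*(-4426) = 20426060816/6149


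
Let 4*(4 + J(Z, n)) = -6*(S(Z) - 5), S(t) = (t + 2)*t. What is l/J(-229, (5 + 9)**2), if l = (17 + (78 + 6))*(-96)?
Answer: 9696/77971 ≈ 0.12435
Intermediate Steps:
l = -9696 (l = (17 + 84)*(-96) = 101*(-96) = -9696)
S(t) = t*(2 + t) (S(t) = (2 + t)*t = t*(2 + t))
J(Z, n) = 7/2 - 3*Z*(2 + Z)/2 (J(Z, n) = -4 + (-6*(Z*(2 + Z) - 5))/4 = -4 + (-6*(-5 + Z*(2 + Z)))/4 = -4 + (30 - 6*Z*(2 + Z))/4 = -4 + (15/2 - 3*Z*(2 + Z)/2) = 7/2 - 3*Z*(2 + Z)/2)
l/J(-229, (5 + 9)**2) = -9696/(7/2 - 3/2*(-229)*(2 - 229)) = -9696/(7/2 - 3/2*(-229)*(-227)) = -9696/(7/2 - 155949/2) = -9696/(-77971) = -9696*(-1/77971) = 9696/77971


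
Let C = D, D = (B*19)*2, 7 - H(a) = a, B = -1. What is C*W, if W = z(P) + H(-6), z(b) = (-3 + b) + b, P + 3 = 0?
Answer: -152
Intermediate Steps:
P = -3 (P = -3 + 0 = -3)
H(a) = 7 - a
D = -38 (D = -1*19*2 = -19*2 = -38)
C = -38
z(b) = -3 + 2*b
W = 4 (W = (-3 + 2*(-3)) + (7 - 1*(-6)) = (-3 - 6) + (7 + 6) = -9 + 13 = 4)
C*W = -38*4 = -152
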